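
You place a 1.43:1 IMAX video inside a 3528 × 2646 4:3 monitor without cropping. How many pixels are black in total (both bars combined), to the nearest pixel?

631043 pixels

1.43:1 IMAX (1.430) > 4:3 (1.333), so the video fills the width.
The video is 3528 / 1.430 ≈ 2467.1329 px tall.
Black = 2646 − 2467.1329 = 178.8671 px.
That's 178.8671 × 3528 ≈ 631043 black pixels.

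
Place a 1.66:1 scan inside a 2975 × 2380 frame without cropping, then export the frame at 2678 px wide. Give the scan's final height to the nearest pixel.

1613 px

At 2975×2380 the scan is width-limited, so height = 2975 / 1.660 ≈ 1792.17 px.
The frame scales by 2678/2975 = 0.9002; 1792.17 × 0.9002 ≈ 1613.25 px.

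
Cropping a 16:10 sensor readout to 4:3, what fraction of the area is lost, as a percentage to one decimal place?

16.7%

The height stays; only width is cut (since 4:3 is narrower than 16:10).
Area ratio = (1.333)/(1.600) = 83.33%; the remaining 16.67% is cropped out.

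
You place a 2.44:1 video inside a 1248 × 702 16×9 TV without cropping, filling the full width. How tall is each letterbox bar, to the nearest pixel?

The video is 1248 / 2.440 ≈ 511.48 px tall.
702 − 511.48 = 190.52 px of bars (95.26 each).

95 px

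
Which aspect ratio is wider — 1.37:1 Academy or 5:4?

1.37 and 5:4 = 1.25; 1.37 > 1.25.

1.37:1 Academy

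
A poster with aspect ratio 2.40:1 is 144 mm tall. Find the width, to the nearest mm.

346 mm

144 × 2.400 = 345.60.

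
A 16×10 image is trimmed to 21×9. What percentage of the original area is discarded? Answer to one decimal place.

The width stays; only height is cut (since 21×9 is wider than 16×10).
Area ratio = (1.600)/(2.333) = 68.57%; the remaining 31.43% is cropped out.

31.4%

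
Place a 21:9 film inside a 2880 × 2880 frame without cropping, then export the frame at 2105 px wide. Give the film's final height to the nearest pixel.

902 px

In the 2880×2880 frame the film fills the width: height = 2880 × 9/21 ≈ 1234.29 px.
The frame scales by 2105/2880 = 0.7309; 1234.29 × 0.7309 ≈ 902.14 px.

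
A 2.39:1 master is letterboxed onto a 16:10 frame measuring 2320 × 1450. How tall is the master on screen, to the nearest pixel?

2.39:1 is wider than 16:10, so it spans the full width.
The master is 2320 / 2.390 ≈ 970.71 px tall.

971 px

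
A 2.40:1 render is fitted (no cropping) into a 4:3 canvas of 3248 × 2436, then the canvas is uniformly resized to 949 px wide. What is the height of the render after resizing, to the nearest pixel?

In the 3248×2436 frame the render fills the width: height = 3248 / 2.400 ≈ 1353.33 px.
The frame scales by 949/3248 = 0.2922; 1353.33 × 0.2922 ≈ 395.42 px.

395 px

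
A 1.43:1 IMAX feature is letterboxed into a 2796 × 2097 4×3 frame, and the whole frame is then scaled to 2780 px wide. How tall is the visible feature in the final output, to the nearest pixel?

At 2796×2097 the feature is width-limited, so height = 2796 / 1.430 ≈ 1955.24 px.
Scaling 2796 → 2780 is ×0.9943, so the height becomes 1955.24 × 0.9943 ≈ 1944.06 px.

1944 px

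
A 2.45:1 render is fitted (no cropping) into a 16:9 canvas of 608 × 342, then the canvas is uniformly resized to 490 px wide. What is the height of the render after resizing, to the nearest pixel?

Fitted into 608×342, the render spans the width; its height is 608 / 2.450 ≈ 248.16 px.
The frame scales by 490/608 = 0.8059; 248.16 × 0.8059 ≈ 200.00 px.

200 px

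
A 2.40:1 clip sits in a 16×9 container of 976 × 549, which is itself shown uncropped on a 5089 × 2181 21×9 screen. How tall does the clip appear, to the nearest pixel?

First fit — 2.40:1 into 976×549 spans the width: 976.00 × 406.67.
The 16×9 canvas is height-limited in 5089×2181, giving 3877.33 × 2181.00; scale factor 3.9727.
The clip scales with it: height 406.67 × 3.9727 ≈ 1615.56.

1616 px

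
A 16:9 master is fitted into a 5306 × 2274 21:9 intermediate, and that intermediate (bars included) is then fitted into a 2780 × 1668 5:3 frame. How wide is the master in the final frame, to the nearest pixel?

Inside the 5306×2274 canvas the master is height-limited at 4042.67 × 2274.00.
The 21:9 canvas is width-limited in 2780×1668, giving 2780.00 × 1191.43; scale factor 0.5239.
The master scales with it: width 4042.67 × 0.5239 ≈ 2118.10.

2118 px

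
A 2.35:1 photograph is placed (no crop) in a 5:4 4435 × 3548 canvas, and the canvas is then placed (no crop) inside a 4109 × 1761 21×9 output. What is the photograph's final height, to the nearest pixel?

2.35:1 in 4435×3548: fills the width, so the photograph is 4435.00 × 1887.23.
The 5:4 canvas is height-limited in 4109×1761, giving 2201.25 × 1761.00; scale factor 0.4963.
So the photograph's height is 1887.23 × 0.4963 ≈ 936.70.

937 px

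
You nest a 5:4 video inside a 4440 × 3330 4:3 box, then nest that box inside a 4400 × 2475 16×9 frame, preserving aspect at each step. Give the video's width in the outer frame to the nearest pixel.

5:4 in 4440×3330: fills the height, so the video is 4162.50 × 3330.00.
The 4:3 canvas is height-limited in 4400×2475, giving 3300.00 × 2475.00; scale factor 0.7432.
Applying the same ×0.7432: 4162.50 → 3093.75.

3094 px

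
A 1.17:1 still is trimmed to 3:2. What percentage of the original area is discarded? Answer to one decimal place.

3:2 is wider than 1.17:1, so the crop keeps the full width and trims the height.
Fraction kept = (1.170)/(1.500) ≈ 78.00%, so 22.00% is lost.

22.0%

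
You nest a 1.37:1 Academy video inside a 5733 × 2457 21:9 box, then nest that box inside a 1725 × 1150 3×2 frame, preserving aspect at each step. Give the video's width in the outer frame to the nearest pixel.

First fit — 1.37:1 Academy into 5733×2457 spans the height: 3366.09 × 2457.00.
Second fit — the 21:9 canvas into 1725×1150 spans the width: 1725.00 × 739.29 (×0.3009 from 5733×2457).
Applying the same ×0.3009: 3366.09 → 1012.82.

1013 px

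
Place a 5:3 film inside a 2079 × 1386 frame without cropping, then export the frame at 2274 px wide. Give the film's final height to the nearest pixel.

1364 px

At 2079×1386 the film is width-limited, so height = 2079 × 3/5 ≈ 1247.40 px.
The frame scales by 2274/2079 = 1.0938; 1247.40 × 1.0938 ≈ 1364.40 px.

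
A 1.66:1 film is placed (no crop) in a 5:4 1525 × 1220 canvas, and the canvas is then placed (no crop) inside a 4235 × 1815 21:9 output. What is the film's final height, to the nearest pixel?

1.66:1 in 1525×1220: fills the width, so the film is 1525.00 × 918.67.
Second fit — the 5:4 canvas into 4235×1815 spans the height: 2268.75 × 1815.00 (×1.4877 from 1525×1220).
So the film's height is 918.67 × 1.4877 ≈ 1366.72.

1367 px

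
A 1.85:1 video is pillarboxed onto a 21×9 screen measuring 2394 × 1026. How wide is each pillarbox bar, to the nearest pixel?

248 px

Since 1.850 < 2.333, the video is height-limited.
Content width = 1026 × 1.850 ≈ 1898.10 px.
2394 − 1898.10 = 495.90 px of bars (247.95 each).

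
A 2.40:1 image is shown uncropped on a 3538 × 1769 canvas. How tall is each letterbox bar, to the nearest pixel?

147 px

2.40:1 is wider than 2:1, so it spans the full width.
That makes the image 1474.17 px tall (3538 / 2.400).
Black = 1769 − 1474.17 = 294.83 px, or 147.42 per bar.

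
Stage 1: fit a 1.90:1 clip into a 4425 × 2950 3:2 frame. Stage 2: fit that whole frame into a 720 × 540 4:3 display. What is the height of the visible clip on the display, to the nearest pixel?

379 px

First fit — 1.90:1 into 4425×2950 spans the width: 4425.00 × 2328.95.
The 3:2 canvas is width-limited in 720×540, giving 720.00 × 480.00; scale factor 0.1627.
Applying the same ×0.1627: 2328.95 → 378.95.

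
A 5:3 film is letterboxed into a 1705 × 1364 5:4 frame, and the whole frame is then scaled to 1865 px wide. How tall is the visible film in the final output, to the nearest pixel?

Fitted into 1705×1364, the film spans the width; its height is 1705 × 3/5 ≈ 1023.00 px.
The frame scales by 1865/1705 = 1.0938; 1023.00 × 1.0938 ≈ 1119.00 px.

1119 px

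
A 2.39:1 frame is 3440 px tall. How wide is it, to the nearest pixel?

3440 × 2.390 = 8221.60.

8222 px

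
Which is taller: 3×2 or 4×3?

4×3

3×2 = 1.5 and 4×3 = 1.333; 1.5 > 1.333. The smaller width-to-height ratio is the taller frame.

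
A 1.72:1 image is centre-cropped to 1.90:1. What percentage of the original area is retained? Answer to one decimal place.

90.5%

The width stays; only height is cut (since 1.90:1 is wider than 1.72:1).
Fraction kept = (1.720)/(1.900) ≈ 90.53%.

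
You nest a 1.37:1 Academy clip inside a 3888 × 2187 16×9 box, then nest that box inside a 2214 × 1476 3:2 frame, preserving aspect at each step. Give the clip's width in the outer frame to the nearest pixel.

First fit — 1.37:1 Academy into 3888×2187 spans the height: 2996.19 × 2187.00.
16×9 in 2214×1476: fills the width, so the intermediate becomes 2214.00 × 1245.38 — a scale of ×0.5694.
The clip scales with it: width 2996.19 × 0.5694 ≈ 1706.16.

1706 px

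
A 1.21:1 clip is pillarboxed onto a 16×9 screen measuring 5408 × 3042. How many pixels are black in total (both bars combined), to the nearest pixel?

5254082 pixels

1.21:1 (1.210) < 16×9 (1.778), so the clip fills the height.
Content width = 3042 × 1.210 ≈ 3680.8200 px.
5408 − 3680.8200 = 1727.1800 px of bars.
Bar area = 1727.1800 × 3042 ≈ 5254082 px.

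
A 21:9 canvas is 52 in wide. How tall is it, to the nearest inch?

22 in

52·9/21 = 22.29.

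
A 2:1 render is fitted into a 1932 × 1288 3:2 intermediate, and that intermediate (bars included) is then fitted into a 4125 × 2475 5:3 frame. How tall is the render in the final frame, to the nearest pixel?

1856 px

2:1 in 1932×1288: fills the width, so the render is 1932.00 × 966.00.
Second fit — the 3:2 canvas into 4125×2475 spans the height: 3712.50 × 2475.00 (×1.9216 from 1932×1288).
The render scales with it: height 966.00 × 1.9216 ≈ 1856.25.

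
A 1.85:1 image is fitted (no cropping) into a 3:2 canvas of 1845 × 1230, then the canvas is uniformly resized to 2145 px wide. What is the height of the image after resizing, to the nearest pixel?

At 1845×1230 the image is width-limited, so height = 1845 / 1.850 ≈ 997.30 px.
The frame scales by 2145/1845 = 1.1626; 997.30 × 1.1626 ≈ 1159.46 px.

1159 px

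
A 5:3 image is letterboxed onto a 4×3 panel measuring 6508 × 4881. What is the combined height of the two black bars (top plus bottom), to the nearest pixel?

5:3 (1.667) > 4×3 (1.333), so the image fills the width.
That makes the image 3904.80 px tall (6508 × 3/5).
Black = 4881 − 3904.80 = 976.20 px.

976 px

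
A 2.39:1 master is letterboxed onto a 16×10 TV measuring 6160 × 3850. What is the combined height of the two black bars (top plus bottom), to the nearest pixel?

2.39:1 (2.390) > 16×10 (1.600), so the master fills the width.
That makes the image 2577.41 px tall (6160 / 2.390).
Leftover height: 3850 − 2577.41 = 1272.59 px.

1273 px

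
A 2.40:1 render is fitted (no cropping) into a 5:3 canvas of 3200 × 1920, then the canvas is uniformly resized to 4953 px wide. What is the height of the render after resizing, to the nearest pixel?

Fitted into 3200×1920, the render spans the width; its height is 3200 / 2.400 ≈ 1333.33 px.
Resizing to 4953 px wide multiplies everything by 1.5478: 1333.33 → 2063.75 px.

2064 px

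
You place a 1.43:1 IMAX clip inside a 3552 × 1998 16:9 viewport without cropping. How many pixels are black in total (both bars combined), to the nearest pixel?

1.43:1 IMAX is narrower than 16:9, so it spans the full height.
That makes the image 2857.1400 px wide (1998 × 1.430).
3552 − 2857.1400 = 694.8600 px of bars.
Across the 1998-px span: 694.8600 × 1998 ≈ 1388330 px.

1388330 pixels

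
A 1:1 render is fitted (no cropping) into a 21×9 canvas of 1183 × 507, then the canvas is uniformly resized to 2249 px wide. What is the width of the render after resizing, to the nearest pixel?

964 px

In the 1183×507 frame the render fills the height: width = 507 × 1/1 ≈ 507.00 px.
Scaling 1183 → 2249 is ×1.9011, so the width becomes 507.00 × 1.9011 ≈ 963.86 px.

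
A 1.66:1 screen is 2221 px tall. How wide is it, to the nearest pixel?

Width = 2221 × 1.660 = 3686.86.

3687 px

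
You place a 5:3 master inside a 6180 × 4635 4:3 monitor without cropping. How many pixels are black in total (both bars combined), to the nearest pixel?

5728860 pixels

Since 1.667 > 1.333, the master is width-limited.
That makes the image 3708.0000 px tall (6180 × 3/5).
Leftover height: 4635 − 3708.0000 = 927.0000 px.
Bar area = 927.0000 × 6180 ≈ 5728860 px.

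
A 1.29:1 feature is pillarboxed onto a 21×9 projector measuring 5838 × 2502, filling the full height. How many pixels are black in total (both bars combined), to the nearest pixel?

6531271 pixels

That makes the image 3227.5800 px wide (2502 × 1.290).
5838 − 3227.5800 = 2610.4200 px of bars.
That's 2610.4200 × 2502 ≈ 6531271 black pixels.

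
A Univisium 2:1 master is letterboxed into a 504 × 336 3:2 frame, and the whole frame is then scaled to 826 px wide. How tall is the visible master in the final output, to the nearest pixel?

413 px

In the 504×336 frame the master fills the width: height = 504 × 1/2 ≈ 252.00 px.
The frame scales by 826/504 = 1.6389; 252.00 × 1.6389 ≈ 413.00 px.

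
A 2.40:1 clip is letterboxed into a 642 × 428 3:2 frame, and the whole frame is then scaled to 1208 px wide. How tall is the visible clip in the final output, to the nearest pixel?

503 px

Fitted into 642×428, the clip spans the width; its height is 642 / 2.400 ≈ 267.50 px.
Resizing to 1208 px wide multiplies everything by 1.8816: 267.50 → 503.33 px.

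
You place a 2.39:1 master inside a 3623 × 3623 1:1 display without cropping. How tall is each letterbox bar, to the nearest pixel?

1054 px

2.39:1 (2.390) > 1:1 (1.000), so the master fills the width.
The master is 3623 / 2.390 ≈ 1515.90 px tall.
Black = 3623 − 1515.90 = 2107.10 px, or 1053.55 per bar.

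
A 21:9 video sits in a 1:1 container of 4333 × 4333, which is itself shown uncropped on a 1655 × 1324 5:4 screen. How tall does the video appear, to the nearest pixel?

21:9 in 4333×4333: fills the width, so the video is 4333.00 × 1857.00.
Second fit — the 1:1 canvas into 1655×1324 spans the height: 1324.00 × 1324.00 (×0.3056 from 4333×4333).
The video scales with it: height 1857.00 × 0.3056 ≈ 567.43.

567 px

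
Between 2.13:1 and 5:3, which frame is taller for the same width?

2.13 and 5:3 = 1.667; 2.13 > 1.667. The smaller width-to-height ratio is the taller frame.

5:3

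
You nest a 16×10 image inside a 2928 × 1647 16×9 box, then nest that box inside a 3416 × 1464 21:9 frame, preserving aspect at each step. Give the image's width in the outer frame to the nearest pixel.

Inside the 2928×1647 canvas the image is height-limited at 2635.20 × 1647.00.
16×9 in 3416×1464: fills the height, so the intermediate becomes 2602.67 × 1464.00 — a scale of ×0.8889.
So the image's width is 2635.20 × 0.8889 ≈ 2342.40.

2342 px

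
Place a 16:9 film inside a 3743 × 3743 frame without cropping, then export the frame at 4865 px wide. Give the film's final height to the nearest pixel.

At 3743×3743 the film is width-limited, so height = 3743 × 9/16 ≈ 2105.44 px.
Resizing to 4865 px wide multiplies everything by 1.2998: 2105.44 → 2736.56 px.

2737 px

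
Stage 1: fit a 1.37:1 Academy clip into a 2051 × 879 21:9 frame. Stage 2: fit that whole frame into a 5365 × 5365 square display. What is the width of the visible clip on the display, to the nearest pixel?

3150 px

First fit — 1.37:1 Academy into 2051×879 spans the height: 1204.23 × 879.00.
The 21:9 canvas is width-limited in 5365×5365, giving 5365.00 × 2299.29; scale factor 2.6158.
Applying the same ×2.6158: 1204.23 → 3150.02.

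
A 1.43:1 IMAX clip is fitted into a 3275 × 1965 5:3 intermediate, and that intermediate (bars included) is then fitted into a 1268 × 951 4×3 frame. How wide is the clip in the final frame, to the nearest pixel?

1088 px

Inside the 3275×1965 canvas the clip is height-limited at 2809.95 × 1965.00.
The 5:3 canvas is width-limited in 1268×951, giving 1268.00 × 760.80; scale factor 0.3872.
The clip scales with it: width 2809.95 × 0.3872 ≈ 1087.94.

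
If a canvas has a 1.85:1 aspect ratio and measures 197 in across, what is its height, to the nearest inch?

106 in

At 1.85:1, 197 / 1.850 ≈ 106.49.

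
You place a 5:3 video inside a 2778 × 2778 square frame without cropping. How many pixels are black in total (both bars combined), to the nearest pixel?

3086914 pixels

Since 1.667 > 1.000, the video is width-limited.
The video is 2778 × 3/5 ≈ 1666.8000 px tall.
Leftover height: 2778 − 1666.8000 = 1111.2000 px.
Across the 2778-px span: 1111.2000 × 2778 ≈ 3086914 px.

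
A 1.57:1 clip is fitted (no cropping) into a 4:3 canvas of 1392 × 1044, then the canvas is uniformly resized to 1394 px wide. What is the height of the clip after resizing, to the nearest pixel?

Fitted into 1392×1044, the clip spans the width; its height is 1392 / 1.570 ≈ 886.62 px.
The frame scales by 1394/1392 = 1.0014; 886.62 × 1.0014 ≈ 887.90 px.

888 px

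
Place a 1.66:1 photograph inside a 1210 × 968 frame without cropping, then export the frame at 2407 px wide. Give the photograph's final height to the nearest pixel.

At 1210×968 the photograph is width-limited, so height = 1210 / 1.660 ≈ 728.92 px.
Resizing to 2407 px wide multiplies everything by 1.9893: 728.92 → 1450.00 px.

1450 px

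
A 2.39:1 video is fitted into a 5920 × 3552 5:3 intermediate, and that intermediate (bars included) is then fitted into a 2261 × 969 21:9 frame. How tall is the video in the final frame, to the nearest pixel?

First fit — 2.39:1 into 5920×3552 spans the width: 5920.00 × 2476.99.
Second fit — the 5:3 canvas into 2261×969 spans the height: 1615.00 × 969.00 (×0.2728 from 5920×3552).
Applying the same ×0.2728: 2476.99 → 675.73.

676 px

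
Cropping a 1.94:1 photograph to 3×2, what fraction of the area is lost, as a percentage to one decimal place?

22.7%

The height stays; only width is cut (since 3×2 is narrower than 1.94:1).
Area ratio = (1.500)/(1.940) = 77.32%; the remaining 22.68% is cropped out.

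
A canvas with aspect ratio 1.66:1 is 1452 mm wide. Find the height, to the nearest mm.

875 mm

1452 / 1.660 = 874.70.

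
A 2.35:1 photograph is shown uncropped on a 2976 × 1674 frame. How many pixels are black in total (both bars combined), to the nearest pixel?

1213068 pixels

2.35:1 (2.350) > 16:9 (1.778), so the photograph fills the width.
The photograph is 2976 / 2.350 ≈ 1266.3830 px tall.
Black = 1674 − 1266.3830 = 407.6170 px.
Bar area = 407.6170 × 2976 ≈ 1213068 px.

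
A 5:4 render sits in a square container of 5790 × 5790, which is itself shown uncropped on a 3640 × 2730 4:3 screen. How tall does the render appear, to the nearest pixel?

2184 px

First fit — 5:4 into 5790×5790 spans the width: 5790.00 × 4632.00.
The square canvas is height-limited in 3640×2730, giving 2730.00 × 2730.00; scale factor 0.4715.
The render scales with it: height 4632.00 × 0.4715 ≈ 2184.00.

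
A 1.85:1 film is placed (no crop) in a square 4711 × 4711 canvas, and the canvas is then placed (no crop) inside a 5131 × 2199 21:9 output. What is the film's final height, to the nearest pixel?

1189 px

Inside the 4711×4711 canvas the film is width-limited at 4711.00 × 2546.49.
The square canvas is height-limited in 5131×2199, giving 2199.00 × 2199.00; scale factor 0.4668.
So the film's height is 2546.49 × 0.4668 ≈ 1188.65.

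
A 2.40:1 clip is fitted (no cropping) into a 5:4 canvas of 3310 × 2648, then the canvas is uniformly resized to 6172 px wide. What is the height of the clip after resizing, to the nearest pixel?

2572 px

At 3310×2648 the clip is width-limited, so height = 3310 / 2.400 ≈ 1379.17 px.
Scaling 3310 → 6172 is ×1.8647, so the height becomes 1379.17 × 1.8647 ≈ 2571.67 px.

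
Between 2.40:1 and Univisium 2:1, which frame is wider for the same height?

2.4 and Univisium 2:1 = 2; 2.4 > 2.

2.40:1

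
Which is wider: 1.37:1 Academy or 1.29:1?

1.37 and 1.29; 1.37 > 1.29.

1.37:1 Academy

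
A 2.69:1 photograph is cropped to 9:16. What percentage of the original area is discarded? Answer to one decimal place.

The height stays; only width is cut (since 9:16 is narrower than 2.69:1).
(0.562)/(2.690) ≈ 0.209 of the area survives, leaving 79.09% discarded.

79.1%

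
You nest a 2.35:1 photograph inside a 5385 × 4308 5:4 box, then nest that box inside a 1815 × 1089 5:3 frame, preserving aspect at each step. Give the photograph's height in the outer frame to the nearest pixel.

579 px

2.35:1 in 5385×4308: fills the width, so the photograph is 5385.00 × 2291.49.
The 5:4 canvas is height-limited in 1815×1089, giving 1361.25 × 1089.00; scale factor 0.2528.
The photograph scales with it: height 2291.49 × 0.2528 ≈ 579.26.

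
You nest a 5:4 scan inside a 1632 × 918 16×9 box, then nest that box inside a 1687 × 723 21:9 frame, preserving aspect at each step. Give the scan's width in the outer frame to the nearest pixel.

904 px

5:4 in 1632×918: fills the height, so the scan is 1147.50 × 918.00.
16×9 in 1687×723: fills the height, so the intermediate becomes 1285.33 × 723.00 — a scale of ×0.7876.
So the scan's width is 1147.50 × 0.7876 ≈ 903.75.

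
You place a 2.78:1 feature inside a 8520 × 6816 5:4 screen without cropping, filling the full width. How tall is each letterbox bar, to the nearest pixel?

Content height = 8520 / 2.780 ≈ 3064.75 px.
Black = 6816 − 3064.75 = 3751.25 px, or 1875.63 per bar.

1876 px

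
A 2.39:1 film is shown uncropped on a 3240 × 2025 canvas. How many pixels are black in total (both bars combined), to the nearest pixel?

2168699 pixels

Since 2.390 > 1.600, the film is width-limited.
That makes the image 1355.6485 px tall (3240 / 2.390).
Black = 2025 − 1355.6485 = 669.3515 px.
That's 669.3515 × 3240 ≈ 2168699 black pixels.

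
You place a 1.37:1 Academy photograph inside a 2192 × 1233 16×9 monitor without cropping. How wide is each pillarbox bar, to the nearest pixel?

1.37:1 Academy is narrower than 16×9, so it spans the full height.
That makes the image 1689.21 px wide (1233 × 1.370).
Black = 2192 − 1689.21 = 502.79 px, or 251.40 per bar.

251 px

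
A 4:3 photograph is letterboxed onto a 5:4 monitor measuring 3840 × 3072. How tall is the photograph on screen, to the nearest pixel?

2880 px

4:3 (1.333) > 5:4 (1.250), so the photograph fills the width.
That makes the image 2880.00 px tall (3840 × 3/4).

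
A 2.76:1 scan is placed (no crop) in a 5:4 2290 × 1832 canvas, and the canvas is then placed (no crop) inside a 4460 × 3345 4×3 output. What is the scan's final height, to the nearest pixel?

Inside the 2290×1832 canvas the scan is width-limited at 2290.00 × 829.71.
5:4 in 4460×3345: fills the height, so the intermediate becomes 4181.25 × 3345.00 — a scale of ×1.8259.
Applying the same ×1.8259: 829.71 → 1514.95.

1515 px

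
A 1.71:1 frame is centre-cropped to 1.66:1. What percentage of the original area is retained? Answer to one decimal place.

97.1%

The height stays; only width is cut (since 1.66:1 is narrower than 1.71:1).
Area ratio = (1.660)/(1.710) = 97.08% retained.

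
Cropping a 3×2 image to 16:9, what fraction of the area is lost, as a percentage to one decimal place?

15.6%

16:9 is wider than 3×2, so the crop keeps the full width and trims the height.
(1.500)/(1.778) ≈ 0.844 of the area survives, leaving 15.62% discarded.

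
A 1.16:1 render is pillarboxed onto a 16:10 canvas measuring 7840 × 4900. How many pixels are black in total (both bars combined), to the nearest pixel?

Since 1.160 < 1.600, the render is height-limited.
That makes the image 5684.0000 px wide (4900 × 1.160).
Black = 7840 − 5684.0000 = 2156.0000 px.
That's 2156.0000 × 4900 ≈ 10564400 black pixels.

10564400 pixels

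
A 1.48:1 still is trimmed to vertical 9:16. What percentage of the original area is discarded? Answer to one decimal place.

62.0%

Going from 1.48:1 to vertical 9:16 means cutting width while keeping height.
Area ratio = (0.562)/(1.480) = 38.01%; the remaining 61.99% is cropped out.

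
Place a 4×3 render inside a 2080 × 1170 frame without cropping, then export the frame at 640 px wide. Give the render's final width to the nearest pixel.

In the 2080×1170 frame the render fills the height: width = 1170 × 4/3 ≈ 1560.00 px.
Scaling 2080 → 640 is ×0.3077, so the width becomes 1560.00 × 0.3077 ≈ 480.00 px.

480 px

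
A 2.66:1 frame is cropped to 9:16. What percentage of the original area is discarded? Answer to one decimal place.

The height stays; only width is cut (since 9:16 is narrower than 2.66:1).
Fraction kept = (0.562)/(2.660) ≈ 21.15%, so 78.85% is lost.

78.9%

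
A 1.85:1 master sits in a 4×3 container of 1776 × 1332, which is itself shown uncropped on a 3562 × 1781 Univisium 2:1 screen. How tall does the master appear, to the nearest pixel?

Inside the 1776×1332 canvas the master is width-limited at 1776.00 × 960.00.
Second fit — the 4×3 canvas into 3562×1781 spans the height: 2374.67 × 1781.00 (×1.3371 from 1776×1332).
So the master's height is 960.00 × 1.3371 ≈ 1283.60.

1284 px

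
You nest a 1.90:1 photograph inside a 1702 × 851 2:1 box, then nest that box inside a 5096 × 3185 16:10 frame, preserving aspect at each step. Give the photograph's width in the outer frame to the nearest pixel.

4841 px

First fit — 1.90:1 into 1702×851 spans the height: 1616.90 × 851.00.
Second fit — the 2:1 canvas into 5096×3185 spans the width: 5096.00 × 2548.00 (×2.9941 from 1702×851).
Applying the same ×2.9941: 1616.90 → 4841.20.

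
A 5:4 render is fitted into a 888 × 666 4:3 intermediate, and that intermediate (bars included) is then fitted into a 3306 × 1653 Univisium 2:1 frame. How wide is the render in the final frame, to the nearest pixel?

2066 px

5:4 in 888×666: fills the height, so the render is 832.50 × 666.00.
The 4:3 canvas is height-limited in 3306×1653, giving 2204.00 × 1653.00; scale factor 2.4820.
So the render's width is 832.50 × 2.4820 ≈ 2066.25.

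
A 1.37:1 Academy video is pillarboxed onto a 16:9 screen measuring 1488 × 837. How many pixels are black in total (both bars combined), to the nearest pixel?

1.37:1 Academy (1.370) < 16:9 (1.778), so the video fills the height.
That makes the image 1146.6900 px wide (837 × 1.370).
Leftover width: 1488 − 1146.6900 = 341.3100 px.
That's 341.3100 × 837 ≈ 285676 black pixels.

285676 pixels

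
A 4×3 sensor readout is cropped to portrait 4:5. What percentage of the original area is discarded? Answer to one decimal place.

The height stays; only width is cut (since portrait 4:5 is narrower than 4×3).
(0.800)/(1.333) ≈ 0.600 of the area survives, leaving 40.00% discarded.

40.0%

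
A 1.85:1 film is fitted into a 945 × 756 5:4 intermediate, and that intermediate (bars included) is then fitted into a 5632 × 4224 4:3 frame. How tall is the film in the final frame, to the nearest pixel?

2854 px

Inside the 945×756 canvas the film is width-limited at 945.00 × 510.81.
Second fit — the 5:4 canvas into 5632×4224 spans the height: 5280.00 × 4224.00 (×5.5873 from 945×756).
So the film's height is 510.81 × 5.5873 ≈ 2854.05.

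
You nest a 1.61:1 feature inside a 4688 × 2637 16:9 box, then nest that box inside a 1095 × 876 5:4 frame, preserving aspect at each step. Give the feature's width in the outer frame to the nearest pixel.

992 px

1.61:1 in 4688×2637: fills the height, so the feature is 4245.57 × 2637.00.
16:9 in 1095×876: fills the width, so the intermediate becomes 1095.00 × 615.94 — a scale of ×0.2336.
Applying the same ×0.2336: 4245.57 → 991.66.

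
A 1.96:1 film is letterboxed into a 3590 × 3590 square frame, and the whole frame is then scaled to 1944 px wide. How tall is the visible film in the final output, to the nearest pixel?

Fitted into 3590×3590, the film spans the width; its height is 3590 / 1.960 ≈ 1831.63 px.
Resizing to 1944 px wide multiplies everything by 0.5415: 1831.63 → 991.84 px.

992 px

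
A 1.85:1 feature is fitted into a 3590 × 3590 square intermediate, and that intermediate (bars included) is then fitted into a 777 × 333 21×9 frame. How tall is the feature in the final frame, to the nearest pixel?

Inside the 3590×3590 canvas the feature is width-limited at 3590.00 × 1940.54.
Second fit — the square canvas into 777×333 spans the height: 333.00 × 333.00 (×0.0928 from 3590×3590).
The feature scales with it: height 1940.54 × 0.0928 ≈ 180.00.

180 px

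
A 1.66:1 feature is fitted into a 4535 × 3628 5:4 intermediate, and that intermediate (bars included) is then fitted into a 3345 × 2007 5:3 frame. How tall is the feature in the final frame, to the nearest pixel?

1.66:1 in 4535×3628: fills the width, so the feature is 4535.00 × 2731.93.
Second fit — the 5:4 canvas into 3345×2007 spans the height: 2508.75 × 2007.00 (×0.5532 from 4535×3628).
The feature scales with it: height 2731.93 × 0.5532 ≈ 1511.30.

1511 px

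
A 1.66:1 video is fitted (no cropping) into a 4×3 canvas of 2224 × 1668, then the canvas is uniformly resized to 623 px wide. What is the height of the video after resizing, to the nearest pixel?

375 px

In the 2224×1668 frame the video fills the width: height = 2224 / 1.660 ≈ 1339.76 px.
Scaling 2224 → 623 is ×0.2801, so the height becomes 1339.76 × 0.2801 ≈ 375.30 px.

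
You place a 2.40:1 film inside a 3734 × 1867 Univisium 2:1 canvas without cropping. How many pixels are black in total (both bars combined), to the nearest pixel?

2.40:1 (2.400) > Univisium 2:1 (2.000), so the film fills the width.
That makes the image 1555.8333 px tall (3734 / 2.400).
1867 − 1555.8333 = 311.1667 px of bars.
That's 311.1667 × 3734 ≈ 1161896 black pixels.

1161896 pixels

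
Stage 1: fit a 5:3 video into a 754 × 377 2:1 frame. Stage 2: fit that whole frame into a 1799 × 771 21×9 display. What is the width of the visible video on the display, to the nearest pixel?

Inside the 754×377 canvas the video is height-limited at 628.33 × 377.00.
Second fit — the 2:1 canvas into 1799×771 spans the height: 1542.00 × 771.00 (×2.0451 from 754×377).
So the video's width is 628.33 × 2.0451 ≈ 1285.00.

1285 px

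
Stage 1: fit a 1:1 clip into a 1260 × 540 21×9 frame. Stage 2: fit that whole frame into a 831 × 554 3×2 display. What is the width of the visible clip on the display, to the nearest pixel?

First fit — 1:1 into 1260×540 spans the height: 540.00 × 540.00.
21×9 in 831×554: fills the width, so the intermediate becomes 831.00 × 356.14 — a scale of ×0.6595.
Applying the same ×0.6595: 540.00 → 356.14.

356 px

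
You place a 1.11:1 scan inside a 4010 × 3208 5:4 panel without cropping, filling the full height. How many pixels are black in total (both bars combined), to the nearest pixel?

1440777 pixels

Content width = 3208 × 1.110 ≈ 3560.8800 px.
Black = 4010 − 3560.8800 = 449.1200 px.
That's 449.1200 × 3208 ≈ 1440777 black pixels.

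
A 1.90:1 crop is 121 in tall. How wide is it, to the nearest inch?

230 in

121 × 1.900 = 229.90.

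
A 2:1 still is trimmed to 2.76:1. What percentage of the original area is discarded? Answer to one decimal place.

Going from 2:1 to 2.76:1 means cutting height while keeping width.
Area ratio = (2.000)/(2.760) = 72.46%; the remaining 27.54% is cropped out.

27.5%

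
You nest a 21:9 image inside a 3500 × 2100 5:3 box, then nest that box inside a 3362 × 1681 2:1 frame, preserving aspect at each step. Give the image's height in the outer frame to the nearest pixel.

Inside the 3500×2100 canvas the image is width-limited at 3500.00 × 1500.00.
Second fit — the 5:3 canvas into 3362×1681 spans the height: 2801.67 × 1681.00 (×0.8005 from 3500×2100).
The image scales with it: height 1500.00 × 0.8005 ≈ 1200.71.

1201 px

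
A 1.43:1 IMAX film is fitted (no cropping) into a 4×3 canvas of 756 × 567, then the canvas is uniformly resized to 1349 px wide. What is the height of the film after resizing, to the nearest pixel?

In the 756×567 frame the film fills the width: height = 756 / 1.430 ≈ 528.67 px.
The frame scales by 1349/756 = 1.7844; 528.67 × 1.7844 ≈ 943.36 px.

943 px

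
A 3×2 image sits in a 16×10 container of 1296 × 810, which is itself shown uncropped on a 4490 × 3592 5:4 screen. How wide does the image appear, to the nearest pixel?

4209 px

Inside the 1296×810 canvas the image is height-limited at 1215.00 × 810.00.
16×10 in 4490×3592: fills the width, so the intermediate becomes 4490.00 × 2806.25 — a scale of ×3.4645.
So the image's width is 1215.00 × 3.4645 ≈ 4209.38.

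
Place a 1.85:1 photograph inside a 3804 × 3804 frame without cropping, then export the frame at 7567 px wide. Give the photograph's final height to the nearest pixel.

At 3804×3804 the photograph is width-limited, so height = 3804 / 1.850 ≈ 2056.22 px.
Resizing to 7567 px wide multiplies everything by 1.9892: 2056.22 → 4090.27 px.

4090 px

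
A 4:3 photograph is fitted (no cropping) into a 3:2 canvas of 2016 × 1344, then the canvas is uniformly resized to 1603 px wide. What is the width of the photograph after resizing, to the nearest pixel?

1425 px

Fitted into 2016×1344, the photograph spans the height; its width is 1344 × 4/3 ≈ 1792.00 px.
The frame scales by 1603/2016 = 0.7951; 1792.00 × 0.7951 ≈ 1424.89 px.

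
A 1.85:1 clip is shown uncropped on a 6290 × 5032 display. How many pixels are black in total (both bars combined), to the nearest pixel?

Since 1.850 > 1.250, the clip is width-limited.
That makes the image 3400.0000 px tall (6290 / 1.850).
Black = 5032 − 3400.0000 = 1632.0000 px.
That's 1632.0000 × 6290 ≈ 10265280 black pixels.

10265280 pixels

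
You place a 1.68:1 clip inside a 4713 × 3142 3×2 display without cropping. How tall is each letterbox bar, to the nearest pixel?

1.68:1 is wider than 3×2, so it spans the full width.
The clip is 4713 / 1.680 ≈ 2805.36 px tall.
Black = 3142 − 2805.36 = 336.64 px, or 168.32 per bar.

168 px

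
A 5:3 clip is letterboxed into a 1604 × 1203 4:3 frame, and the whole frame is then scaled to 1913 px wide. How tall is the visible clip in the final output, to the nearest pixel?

1148 px

At 1604×1203 the clip is width-limited, so height = 1604 × 3/5 ≈ 962.40 px.
Resizing to 1913 px wide multiplies everything by 1.1926: 962.40 → 1147.80 px.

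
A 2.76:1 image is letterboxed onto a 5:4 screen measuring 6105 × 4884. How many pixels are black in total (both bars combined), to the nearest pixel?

16312825 pixels

2.76:1 (2.760) > 5:4 (1.250), so the image fills the width.
The image is 6105 / 2.760 ≈ 2211.9565 px tall.
Leftover height: 4884 − 2211.9565 = 2672.0435 px.
Bar area = 2672.0435 × 6105 ≈ 16312825 px.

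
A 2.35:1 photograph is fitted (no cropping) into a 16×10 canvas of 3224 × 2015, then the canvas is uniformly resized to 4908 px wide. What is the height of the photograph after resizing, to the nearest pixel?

In the 3224×2015 frame the photograph fills the width: height = 3224 / 2.350 ≈ 1371.91 px.
Resizing to 4908 px wide multiplies everything by 1.5223: 1371.91 → 2088.51 px.

2089 px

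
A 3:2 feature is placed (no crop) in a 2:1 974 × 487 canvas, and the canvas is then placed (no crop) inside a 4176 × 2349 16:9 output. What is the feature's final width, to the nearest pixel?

3132 px

First fit — 3:2 into 974×487 spans the height: 730.50 × 487.00.
Second fit — the 2:1 canvas into 4176×2349 spans the width: 4176.00 × 2088.00 (×4.2875 from 974×487).
The feature scales with it: width 730.50 × 4.2875 ≈ 3132.00.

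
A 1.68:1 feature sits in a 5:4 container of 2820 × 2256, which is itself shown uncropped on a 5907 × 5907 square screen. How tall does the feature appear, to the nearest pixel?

3516 px

Inside the 2820×2256 canvas the feature is width-limited at 2820.00 × 1678.57.
The 5:4 canvas is width-limited in 5907×5907, giving 5907.00 × 4725.60; scale factor 2.0947.
So the feature's height is 1678.57 × 2.0947 ≈ 3516.07.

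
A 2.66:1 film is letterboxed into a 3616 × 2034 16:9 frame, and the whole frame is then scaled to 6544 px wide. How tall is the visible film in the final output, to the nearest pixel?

In the 3616×2034 frame the film fills the width: height = 3616 / 2.660 ≈ 1359.40 px.
Resizing to 6544 px wide multiplies everything by 1.8097: 1359.40 → 2460.15 px.

2460 px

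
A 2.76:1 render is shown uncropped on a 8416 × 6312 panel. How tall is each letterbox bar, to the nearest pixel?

Since 2.760 > 1.333, the render is width-limited.
That makes the image 3049.28 px tall (8416 / 2.760).
Leftover height: 6312 − 3049.28 = 3262.72 px → 1631.36 each side.

1631 px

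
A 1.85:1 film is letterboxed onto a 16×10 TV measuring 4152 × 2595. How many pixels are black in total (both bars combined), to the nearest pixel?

1.85:1 (1.850) > 16×10 (1.600), so the film fills the width.
The film is 4152 / 1.850 ≈ 2244.3243 px tall.
Leftover height: 2595 − 2244.3243 = 350.6757 px.
That's 350.6757 × 4152 ≈ 1456005 black pixels.

1456005 pixels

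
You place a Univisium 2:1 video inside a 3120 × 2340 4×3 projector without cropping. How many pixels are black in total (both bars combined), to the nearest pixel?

2433600 pixels

Univisium 2:1 (2.000) > 4×3 (1.333), so the video fills the width.
Content height = 3120 × 1/2 ≈ 1560.0000 px.
Leftover height: 2340 − 1560.0000 = 780.0000 px.
Bar area = 780.0000 × 3120 ≈ 2433600 px.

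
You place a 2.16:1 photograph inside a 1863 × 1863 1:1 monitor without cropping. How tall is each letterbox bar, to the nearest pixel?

500 px

2.16:1 (2.160) > 1:1 (1.000), so the photograph fills the width.
Content height = 1863 / 2.160 ≈ 862.50 px.
Leftover height: 1863 − 862.50 = 1000.50 px → 500.25 each side.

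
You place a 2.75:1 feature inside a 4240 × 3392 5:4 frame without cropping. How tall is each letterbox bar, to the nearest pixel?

Since 2.750 > 1.250, the feature is width-limited.
The feature is 4240 / 2.750 ≈ 1541.82 px tall.
3392 − 1541.82 = 1850.18 px of bars (925.09 each).

925 px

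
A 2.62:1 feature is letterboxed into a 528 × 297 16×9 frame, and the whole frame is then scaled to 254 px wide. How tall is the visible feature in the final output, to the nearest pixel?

At 528×297 the feature is width-limited, so height = 528 / 2.620 ≈ 201.53 px.
Scaling 528 → 254 is ×0.4811, so the height becomes 201.53 × 0.4811 ≈ 96.95 px.

97 px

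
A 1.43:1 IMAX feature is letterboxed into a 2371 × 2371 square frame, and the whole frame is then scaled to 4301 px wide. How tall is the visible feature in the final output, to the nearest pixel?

3008 px

Fitted into 2371×2371, the feature spans the width; its height is 2371 / 1.430 ≈ 1658.04 px.
Scaling 2371 → 4301 is ×1.8140, so the height becomes 1658.04 × 1.8140 ≈ 3007.69 px.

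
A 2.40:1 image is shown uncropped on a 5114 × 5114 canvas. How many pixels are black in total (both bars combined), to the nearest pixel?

15255914 pixels

2.40:1 is wider than square, so it spans the full width.
Content height = 5114 / 2.400 ≈ 2130.8333 px.
Black = 5114 − 2130.8333 = 2983.1667 px.
That's 2983.1667 × 5114 ≈ 15255914 black pixels.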